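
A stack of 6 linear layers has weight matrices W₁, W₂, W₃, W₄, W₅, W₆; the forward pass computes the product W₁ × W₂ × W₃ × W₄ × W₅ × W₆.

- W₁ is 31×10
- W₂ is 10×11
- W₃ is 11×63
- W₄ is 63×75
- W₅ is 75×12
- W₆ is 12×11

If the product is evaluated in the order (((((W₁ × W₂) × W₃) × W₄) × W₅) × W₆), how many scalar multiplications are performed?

(W₁ × W₂): 31×10 by 10×11 → 31×11, cost 31·10·11 = 3410
((W₁ × W₂) × W₃): 31×11 by 11×63 → 31×63, cost 31·11·63 = 21483; cumulative 24893
(((W₁ × W₂) × W₃) × W₄): 31×63 by 63×75 → 31×75, cost 31·63·75 = 146475; cumulative 171368
((((W₁ × W₂) × W₃) × W₄) × W₅): 31×75 by 75×12 → 31×12, cost 31·75·12 = 27900; cumulative 199268
(((((W₁ × W₂) × W₃) × W₄) × W₅) × W₆): 31×12 by 12×11 → 31×11, cost 31·12·11 = 4092; cumulative 203360
Total: 203360 scalar multiplications.

203360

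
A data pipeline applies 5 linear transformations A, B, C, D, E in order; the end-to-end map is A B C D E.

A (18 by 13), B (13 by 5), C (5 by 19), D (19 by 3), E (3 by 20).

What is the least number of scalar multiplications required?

Adjacent pairs: AB = 18·13·5 = 1170; BC = 13·5·19 = 1235; CD = 5·19·3 = 285; DE = 19·3·20 = 1140.
Length 3: A..C: k=1: 0+1235+18·13·19=5681; k=2: 1170+0+18·5·19=2880 → min 2880 | B..D: k=2: 0+285+13·5·3=480; k=3: 1235+0+13·19·3=1976 → min 480 | C..E: k=3: 0+1140+5·19·20=3040; k=4: 285+0+5·3·20=585 → min 585.
Length 4: A..D: k=1: 0+480+18·13·3=1182; k=2: 1170+285+18·5·3=1725; k=3: 2880+0+18·19·3=3906 → min 1182 | B..E: k=2: 0+585+13·5·20=1885; k=3: 1235+1140+13·19·20=7315; k=4: 480+0+13·3·20=1260 → min 1260.
Length 5: A..E: k=1: 0+1260+18·13·20=5940; k=2: 1170+585+18·5·20=3555; k=3: 2880+1140+18·19·20=10860; k=4: 1182+0+18·3·20=2262 → min 2262.
Optimal order: ((A (B (C D))) E) with cost 2262.

2262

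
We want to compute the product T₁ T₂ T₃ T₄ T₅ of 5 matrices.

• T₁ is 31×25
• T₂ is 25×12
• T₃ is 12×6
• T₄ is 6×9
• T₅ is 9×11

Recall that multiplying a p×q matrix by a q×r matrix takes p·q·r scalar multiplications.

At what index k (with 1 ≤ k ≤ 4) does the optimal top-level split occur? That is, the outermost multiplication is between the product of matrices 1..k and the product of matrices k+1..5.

3

Adjacent pairs: T₁T₂ = 31·25·12 = 9300; T₂T₃ = 25·12·6 = 1800; T₃T₄ = 12·6·9 = 648; T₄T₅ = 6·9·11 = 594.
Length 3: T₁..T₃: k=1: 0+1800+31·25·6=6450; k=2: 9300+0+31·12·6=11532 → min 6450 | T₂..T₄: k=2: 0+648+25·12·9=3348; k=3: 1800+0+25·6·9=3150 → min 3150 | T₃..T₅: k=3: 0+594+12·6·11=1386; k=4: 648+0+12·9·11=1836 → min 1386.
Length 4: T₁..T₄: k=1: 0+3150+31·25·9=10125; k=2: 9300+648+31·12·9=13296; k=3: 6450+0+31·6·9=8124 → min 8124 | T₂..T₅: k=2: 0+1386+25·12·11=4686; k=3: 1800+594+25·6·11=4044; k=4: 3150+0+25·9·11=5625 → min 4044.
Top-level splits: k=1: (T₁..T₁)·(T₂..T₅) → 0+4044+31·25·11 = 12569; k=2: (T₁..T₂)·(T₃..T₅) → 9300+1386+31·12·11 = 14778; k=3: (T₁..T₃)·(T₄..T₅) → 6450+594+31·6·11 = 9090; k=4: (T₁..T₄)·(T₅..T₅) → 8124+0+31·9·11 = 11193.
Best split is after T₃, i.e. k = 3.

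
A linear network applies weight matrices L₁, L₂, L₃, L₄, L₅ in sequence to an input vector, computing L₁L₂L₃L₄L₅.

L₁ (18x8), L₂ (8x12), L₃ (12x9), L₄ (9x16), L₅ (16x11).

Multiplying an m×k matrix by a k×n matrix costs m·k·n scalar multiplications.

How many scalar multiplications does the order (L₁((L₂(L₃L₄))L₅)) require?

(L₃L₄): 12×9 by 9×16 → 12×16, cost 12·9·16 = 1728
(L₂(L₃L₄)): 8×12 by 12×16 → 8×16, cost 8·12·16 = 1536; cumulative 3264
((L₂(L₃L₄))L₅): 8×16 by 16×11 → 8×11, cost 8·16·11 = 1408; cumulative 4672
(L₁((L₂(L₃L₄))L₅)): 18×8 by 8×11 → 18×11, cost 18·8·11 = 1584; cumulative 6256
Total: 6256 scalar multiplications.

6256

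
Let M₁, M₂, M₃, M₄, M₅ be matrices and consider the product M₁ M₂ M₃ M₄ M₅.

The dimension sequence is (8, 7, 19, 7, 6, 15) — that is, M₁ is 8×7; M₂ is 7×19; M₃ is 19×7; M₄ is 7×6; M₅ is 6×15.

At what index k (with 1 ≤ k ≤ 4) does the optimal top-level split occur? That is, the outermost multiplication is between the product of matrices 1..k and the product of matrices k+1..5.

4

Adjacent pairs: M₁M₂ = 8·7·19 = 1064; M₂M₃ = 7·19·7 = 931; M₃M₄ = 19·7·6 = 798; M₄M₅ = 7·6·15 = 630.
Length 3: M₁..M₃: k=1: 0+931+8·7·7=1323; k=2: 1064+0+8·19·7=2128 → min 1323 | M₂..M₄: k=2: 0+798+7·19·6=1596; k=3: 931+0+7·7·6=1225 → min 1225 | M₃..M₅: k=3: 0+630+19·7·15=2625; k=4: 798+0+19·6·15=2508 → min 2508.
Length 4: M₁..M₄: k=1: 0+1225+8·7·6=1561; k=2: 1064+798+8·19·6=2774; k=3: 1323+0+8·7·6=1659 → min 1561 | M₂..M₅: k=2: 0+2508+7·19·15=4503; k=3: 931+630+7·7·15=2296; k=4: 1225+0+7·6·15=1855 → min 1855.
Top-level splits: k=1: (M₁..M₁)·(M₂..M₅) → 0+1855+8·7·15 = 2695; k=2: (M₁..M₂)·(M₃..M₅) → 1064+2508+8·19·15 = 5852; k=3: (M₁..M₃)·(M₄..M₅) → 1323+630+8·7·15 = 2793; k=4: (M₁..M₄)·(M₅..M₅) → 1561+0+8·6·15 = 2281.
Best split is after M₄, i.e. k = 4.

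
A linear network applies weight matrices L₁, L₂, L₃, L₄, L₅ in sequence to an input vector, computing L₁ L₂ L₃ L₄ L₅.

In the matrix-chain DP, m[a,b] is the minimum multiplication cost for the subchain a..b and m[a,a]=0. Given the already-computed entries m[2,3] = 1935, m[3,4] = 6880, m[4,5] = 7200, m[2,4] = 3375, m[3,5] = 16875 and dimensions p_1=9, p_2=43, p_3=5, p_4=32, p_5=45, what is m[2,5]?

11160

m[2,5] = min over k∈[2,4] of m[2,k]+m[k+1,5]+p_{1}·p_k·p_{5}.
k=2: 0 + 16875 + 9·43·45 = 34290; k=3: 1935 + 7200 + 9·5·45 = 11160; k=4: 3375 + 0 + 9·32·45 = 16335.
Minimum: 11160 at k=3.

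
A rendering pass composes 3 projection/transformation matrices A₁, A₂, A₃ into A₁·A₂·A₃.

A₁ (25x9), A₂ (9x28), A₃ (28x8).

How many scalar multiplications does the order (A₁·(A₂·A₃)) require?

(A₂·A₃): 9×28 by 28×8 → 9×8, cost 9·28·8 = 2016
(A₁·(A₂·A₃)): 25×9 by 9×8 → 25×8, cost 25·9·8 = 1800; cumulative 3816
Total: 3816 scalar multiplications.

3816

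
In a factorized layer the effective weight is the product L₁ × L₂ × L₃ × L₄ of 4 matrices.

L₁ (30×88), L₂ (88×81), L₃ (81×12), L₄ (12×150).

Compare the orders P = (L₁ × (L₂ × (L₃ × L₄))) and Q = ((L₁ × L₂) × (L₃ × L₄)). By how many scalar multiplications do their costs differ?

886860

Order P = (L₁ × (L₂ × (L₃ × L₄))): (L₃ × L₄): 81×12 by 12×150 → 81×150, cost 81·12·150 = 145800; (L₂ × (L₃ × L₄)): 88×81 by 81×150 → 88×150, cost 88·81·150 = 1069200; cumulative 1215000; (L₁ × (L₂ × (L₃ × L₄))): 30×88 by 88×150 → 30×150, cost 30·88·150 = 396000; cumulative 1611000. Total 1611000.
Order Q = ((L₁ × L₂) × (L₃ × L₄)): (L₁ × L₂): 30×88 by 88×81 → 30×81, cost 30·88·81 = 213840; (L₃ × L₄): 81×12 by 12×150 → 81×150, cost 81·12·150 = 145800; ((L₁ × L₂) × (L₃ × L₄)): 30×81 by 81×150 → 30×150, cost 30·81·150 = 364500; cumulative 724140. Total 724140.
Difference: |1611000 − 724140| = 886860.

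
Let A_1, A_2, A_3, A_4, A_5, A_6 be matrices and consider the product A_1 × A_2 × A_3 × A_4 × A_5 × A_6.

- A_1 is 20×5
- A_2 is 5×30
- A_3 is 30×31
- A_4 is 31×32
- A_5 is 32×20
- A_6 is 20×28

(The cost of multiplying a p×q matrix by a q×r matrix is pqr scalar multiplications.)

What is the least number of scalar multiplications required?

18410

Adjacent pairs: A_1A_2 = 20·5·30 = 3000; A_2A_3 = 5·30·31 = 4650; A_3A_4 = 30·31·32 = 29760; A_4A_5 = 31·32·20 = 19840; A_5A_6 = 32·20·28 = 17920.
Length 3: A_1..A_3: k=1: 0+4650+20·5·31=7750; k=2: 3000+0+20·30·31=21600 → min 7750 | A_2..A_4: k=2: 0+29760+5·30·32=34560; k=3: 4650+0+5·31·32=9610 → min 9610 | A_3..A_5: k=3: 0+19840+30·31·20=38440; k=4: 29760+0+30·32·20=48960 → min 38440 | A_4..A_6: k=4: 0+17920+31·32·28=45696; k=5: 19840+0+31·20·28=37200 → min 37200.
Length 4: A_1..A_4: k=1: 0+9610+20·5·32=12810; k=2: 3000+29760+20·30·32=51960; k=3: 7750+0+20·31·32=27590 → min 12810 | A_2..A_5: k=2: 0+38440+5·30·20=41440; k=3: 4650+19840+5·31·20=27590; k=4: 9610+0+5·32·20=12810 → min 12810 | A_3..A_6: k=3: 0+37200+30·31·28=63240; k=4: 29760+17920+30·32·28=74560; k=5: 38440+0+30·20·28=55240 → min 55240.
Length 5: A_1..A_5: k=1: 0+12810+20·5·20=14810; k=2: 3000+38440+20·30·20=53440; k=3: 7750+19840+20·31·20=39990; k=4: 12810+0+20·32·20=25610 → min 14810 | A_2..A_6: k=2: 0+55240+5·30·28=59440; k=3: 4650+37200+5·31·28=46190; k=4: 9610+17920+5·32·28=32010; k=5: 12810+0+5·20·28=15610 → min 15610.
Length 6: A_1..A_6: k=1: 0+15610+20·5·28=18410; k=2: 3000+55240+20·30·28=75040; k=3: 7750+37200+20·31·28=62310; k=4: 12810+17920+20·32·28=48650; k=5: 14810+0+20·20·28=26010 → min 18410.
Optimal order: (A_1 × ((((A_2 × A_3) × A_4) × A_5) × A_6)) with cost 18410.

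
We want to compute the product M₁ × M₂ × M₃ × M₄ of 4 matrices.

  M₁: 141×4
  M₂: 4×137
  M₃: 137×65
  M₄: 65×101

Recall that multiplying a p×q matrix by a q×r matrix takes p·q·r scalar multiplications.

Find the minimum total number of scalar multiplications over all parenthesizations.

Adjacent pairs: M₁M₂ = 141·4·137 = 77268; M₂M₃ = 4·137·65 = 35620; M₃M₄ = 137·65·101 = 899405.
Length 3: M₁..M₃: k=1: 0+35620+141·4·65=72280; k=2: 77268+0+141·137·65=1332873 → min 72280 | M₂..M₄: k=2: 0+899405+4·137·101=954753; k=3: 35620+0+4·65·101=61880 → min 61880.
Length 4: M₁..M₄: k=1: 0+61880+141·4·101=118844; k=2: 77268+899405+141·137·101=2927690; k=3: 72280+0+141·65·101=997945 → min 118844.
Optimal order: (M₁ × ((M₂ × M₃) × M₄)) with cost 118844.

118844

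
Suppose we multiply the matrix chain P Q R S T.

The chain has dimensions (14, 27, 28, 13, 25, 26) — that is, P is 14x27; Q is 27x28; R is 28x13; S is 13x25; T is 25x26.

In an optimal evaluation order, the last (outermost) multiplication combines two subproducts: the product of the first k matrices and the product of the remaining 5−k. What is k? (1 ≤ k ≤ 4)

Adjacent pairs: PQ = 14·27·28 = 10584; QR = 27·28·13 = 9828; RS = 28·13·25 = 9100; ST = 13·25·26 = 8450.
Length 3: P..R: k=1: 0+9828+14·27·13=14742; k=2: 10584+0+14·28·13=15680 → min 14742 | Q..S: k=2: 0+9100+27·28·25=28000; k=3: 9828+0+27·13·25=18603 → min 18603 | R..T: k=3: 0+8450+28·13·26=17914; k=4: 9100+0+28·25·26=27300 → min 17914.
Length 4: P..S: k=1: 0+18603+14·27·25=28053; k=2: 10584+9100+14·28·25=29484; k=3: 14742+0+14·13·25=19292 → min 19292 | Q..T: k=2: 0+17914+27·28·26=37570; k=3: 9828+8450+27·13·26=27404; k=4: 18603+0+27·25·26=36153 → min 27404.
Top-level splits: k=1: (P..P)·(Q..T) → 0+27404+14·27·26 = 37232; k=2: (P..Q)·(R..T) → 10584+17914+14·28·26 = 38690; k=3: (P..R)·(S..T) → 14742+8450+14·13·26 = 27924; k=4: (P..S)·(T..T) → 19292+0+14·25·26 = 28392.
Best split is after R, i.e. k = 3.

3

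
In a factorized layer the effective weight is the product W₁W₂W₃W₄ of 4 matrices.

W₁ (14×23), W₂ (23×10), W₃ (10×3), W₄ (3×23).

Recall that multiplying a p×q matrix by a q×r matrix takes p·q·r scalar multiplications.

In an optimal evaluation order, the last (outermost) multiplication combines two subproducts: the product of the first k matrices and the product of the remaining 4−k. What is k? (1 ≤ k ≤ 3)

3

Adjacent pairs: W₁W₂ = 14·23·10 = 3220; W₂W₃ = 23·10·3 = 690; W₃W₄ = 10·3·23 = 690.
Length 3: W₁..W₃: k=1: 0+690+14·23·3=1656; k=2: 3220+0+14·10·3=3640 → min 1656 | W₂..W₄: k=2: 0+690+23·10·23=5980; k=3: 690+0+23·3·23=2277 → min 2277.
Top-level splits: k=1: (W₁..W₁)·(W₂..W₄) → 0+2277+14·23·23 = 9683; k=2: (W₁..W₂)·(W₃..W₄) → 3220+690+14·10·23 = 7130; k=3: (W₁..W₃)·(W₄..W₄) → 1656+0+14·3·23 = 2622.
Best split is after W₃, i.e. k = 3.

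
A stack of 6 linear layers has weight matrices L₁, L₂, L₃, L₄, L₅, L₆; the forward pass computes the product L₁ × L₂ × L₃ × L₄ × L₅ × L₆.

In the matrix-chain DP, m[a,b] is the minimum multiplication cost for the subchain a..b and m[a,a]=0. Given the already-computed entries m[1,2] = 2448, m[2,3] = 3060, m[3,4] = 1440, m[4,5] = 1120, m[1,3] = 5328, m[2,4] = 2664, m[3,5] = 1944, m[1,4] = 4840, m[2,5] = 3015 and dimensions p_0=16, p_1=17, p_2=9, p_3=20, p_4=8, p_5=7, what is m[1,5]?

m[1,5] = min over k∈[1,4] of m[1,k]+m[k+1,5]+p_{0}·p_k·p_{5}.
k=1: 0 + 3015 + 16·17·7 = 4919; k=2: 2448 + 1944 + 16·9·7 = 5400; k=3: 5328 + 1120 + 16·20·7 = 8688; k=4: 4840 + 0 + 16·8·7 = 5736.
Minimum: 4919 at k=1.

4919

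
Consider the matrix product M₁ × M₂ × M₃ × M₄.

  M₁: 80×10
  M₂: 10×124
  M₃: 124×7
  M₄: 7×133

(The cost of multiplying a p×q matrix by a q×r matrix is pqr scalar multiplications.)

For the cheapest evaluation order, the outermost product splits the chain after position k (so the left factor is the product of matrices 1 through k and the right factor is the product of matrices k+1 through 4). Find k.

Adjacent pairs: M₁M₂ = 80·10·124 = 99200; M₂M₃ = 10·124·7 = 8680; M₃M₄ = 124·7·133 = 115444.
Length 3: M₁..M₃: k=1: 0+8680+80·10·7=14280; k=2: 99200+0+80·124·7=168640 → min 14280 | M₂..M₄: k=2: 0+115444+10·124·133=280364; k=3: 8680+0+10·7·133=17990 → min 17990.
Top-level splits: k=1: (M₁..M₁)·(M₂..M₄) → 0+17990+80·10·133 = 124390; k=2: (M₁..M₂)·(M₃..M₄) → 99200+115444+80·124·133 = 1534004; k=3: (M₁..M₃)·(M₄..M₄) → 14280+0+80·7·133 = 88760.
Best split is after M₃, i.e. k = 3.

3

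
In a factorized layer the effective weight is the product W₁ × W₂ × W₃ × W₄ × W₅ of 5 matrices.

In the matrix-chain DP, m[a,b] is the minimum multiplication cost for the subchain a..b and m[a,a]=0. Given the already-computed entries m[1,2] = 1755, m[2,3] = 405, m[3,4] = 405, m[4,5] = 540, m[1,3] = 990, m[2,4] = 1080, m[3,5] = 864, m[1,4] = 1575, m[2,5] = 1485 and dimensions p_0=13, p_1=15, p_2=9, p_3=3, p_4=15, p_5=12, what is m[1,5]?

m[1,5] = min over k∈[1,4] of m[1,k]+m[k+1,5]+p_{0}·p_k·p_{5}.
k=1: 0 + 1485 + 13·15·12 = 3825; k=2: 1755 + 864 + 13·9·12 = 4023; k=3: 990 + 540 + 13·3·12 = 1998; k=4: 1575 + 0 + 13·15·12 = 3915.
Minimum: 1998 at k=3.

1998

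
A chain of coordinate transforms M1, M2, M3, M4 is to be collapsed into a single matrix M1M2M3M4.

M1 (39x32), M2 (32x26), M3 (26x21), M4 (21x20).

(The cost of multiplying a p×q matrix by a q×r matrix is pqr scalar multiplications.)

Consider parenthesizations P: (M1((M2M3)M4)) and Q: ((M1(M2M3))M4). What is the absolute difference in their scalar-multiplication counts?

4188

Order P = (M1((M2M3)M4)): (M2M3): 32×26 by 26×21 → 32×21, cost 32·26·21 = 17472; ((M2M3)M4): 32×21 by 21×20 → 32×20, cost 32·21·20 = 13440; cumulative 30912; (M1((M2M3)M4)): 39×32 by 32×20 → 39×20, cost 39·32·20 = 24960; cumulative 55872. Total 55872.
Order Q = ((M1(M2M3))M4): (M2M3): 32×26 by 26×21 → 32×21, cost 32·26·21 = 17472; (M1(M2M3)): 39×32 by 32×21 → 39×21, cost 39·32·21 = 26208; cumulative 43680; ((M1(M2M3))M4): 39×21 by 21×20 → 39×20, cost 39·21·20 = 16380; cumulative 60060. Total 60060.
Difference: |55872 − 60060| = 4188.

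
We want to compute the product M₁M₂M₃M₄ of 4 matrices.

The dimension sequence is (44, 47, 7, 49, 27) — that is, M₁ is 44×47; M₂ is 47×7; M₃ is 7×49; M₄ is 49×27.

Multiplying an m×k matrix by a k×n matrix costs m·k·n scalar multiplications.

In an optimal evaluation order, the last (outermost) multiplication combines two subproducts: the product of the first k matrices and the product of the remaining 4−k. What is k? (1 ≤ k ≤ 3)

2

Adjacent pairs: M₁M₂ = 44·47·7 = 14476; M₂M₃ = 47·7·49 = 16121; M₃M₄ = 7·49·27 = 9261.
Length 3: M₁..M₃: k=1: 0+16121+44·47·49=117453; k=2: 14476+0+44·7·49=29568 → min 29568 | M₂..M₄: k=2: 0+9261+47·7·27=18144; k=3: 16121+0+47·49·27=78302 → min 18144.
Top-level splits: k=1: (M₁..M₁)·(M₂..M₄) → 0+18144+44·47·27 = 73980; k=2: (M₁..M₂)·(M₃..M₄) → 14476+9261+44·7·27 = 32053; k=3: (M₁..M₃)·(M₄..M₄) → 29568+0+44·49·27 = 87780.
Best split is after M₂, i.e. k = 2.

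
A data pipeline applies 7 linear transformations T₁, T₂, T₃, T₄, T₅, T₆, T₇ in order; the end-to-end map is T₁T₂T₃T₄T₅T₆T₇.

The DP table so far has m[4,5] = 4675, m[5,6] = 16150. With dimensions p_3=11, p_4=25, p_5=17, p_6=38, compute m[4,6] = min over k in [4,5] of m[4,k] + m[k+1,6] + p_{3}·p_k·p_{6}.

m[4,6] = min over k∈[4,5] of m[4,k]+m[k+1,6]+p_{3}·p_k·p_{6}.
k=4: 0 + 16150 + 11·25·38 = 26600; k=5: 4675 + 0 + 11·17·38 = 11781.
Minimum: 11781 at k=5.

11781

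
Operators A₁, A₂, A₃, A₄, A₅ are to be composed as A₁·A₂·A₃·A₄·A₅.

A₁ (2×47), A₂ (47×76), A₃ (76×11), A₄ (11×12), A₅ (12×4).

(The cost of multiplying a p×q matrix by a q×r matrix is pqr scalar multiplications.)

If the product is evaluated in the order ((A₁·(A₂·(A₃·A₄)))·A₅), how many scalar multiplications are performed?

54120

(A₃·A₄): 76×11 by 11×12 → 76×12, cost 76·11·12 = 10032
(A₂·(A₃·A₄)): 47×76 by 76×12 → 47×12, cost 47·76·12 = 42864; cumulative 52896
(A₁·(A₂·(A₃·A₄))): 2×47 by 47×12 → 2×12, cost 2·47·12 = 1128; cumulative 54024
((A₁·(A₂·(A₃·A₄)))·A₅): 2×12 by 12×4 → 2×4, cost 2·12·4 = 96; cumulative 54120
Total: 54120 scalar multiplications.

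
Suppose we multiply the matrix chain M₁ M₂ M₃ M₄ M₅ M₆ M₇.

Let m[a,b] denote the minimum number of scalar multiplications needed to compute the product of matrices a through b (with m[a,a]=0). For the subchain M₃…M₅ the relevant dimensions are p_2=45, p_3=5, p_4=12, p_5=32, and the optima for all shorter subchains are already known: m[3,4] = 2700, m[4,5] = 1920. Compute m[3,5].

9120

m[3,5] = min over k∈[3,4] of m[3,k]+m[k+1,5]+p_{2}·p_k·p_{5}.
k=3: 0 + 1920 + 45·5·32 = 9120; k=4: 2700 + 0 + 45·12·32 = 19980.
Minimum: 9120 at k=3.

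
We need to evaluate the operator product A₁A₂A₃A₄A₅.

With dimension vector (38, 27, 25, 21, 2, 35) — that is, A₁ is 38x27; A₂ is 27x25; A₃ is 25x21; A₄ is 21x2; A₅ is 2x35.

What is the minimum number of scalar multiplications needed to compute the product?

7112

Adjacent pairs: A₁A₂ = 38·27·25 = 25650; A₂A₃ = 27·25·21 = 14175; A₃A₄ = 25·21·2 = 1050; A₄A₅ = 21·2·35 = 1470.
Length 3: A₁..A₃: k=1: 0+14175+38·27·21=35721; k=2: 25650+0+38·25·21=45600 → min 35721 | A₂..A₄: k=2: 0+1050+27·25·2=2400; k=3: 14175+0+27·21·2=15309 → min 2400 | A₃..A₅: k=3: 0+1470+25·21·35=19845; k=4: 1050+0+25·2·35=2800 → min 2800.
Length 4: A₁..A₄: k=1: 0+2400+38·27·2=4452; k=2: 25650+1050+38·25·2=28600; k=3: 35721+0+38·21·2=37317 → min 4452 | A₂..A₅: k=2: 0+2800+27·25·35=26425; k=3: 14175+1470+27·21·35=35490; k=4: 2400+0+27·2·35=4290 → min 4290.
Length 5: A₁..A₅: k=1: 0+4290+38·27·35=40200; k=2: 25650+2800+38·25·35=61700; k=3: 35721+1470+38·21·35=65121; k=4: 4452+0+38·2·35=7112 → min 7112.
Optimal order: ((A₁(A₂(A₃A₄)))A₅) with cost 7112.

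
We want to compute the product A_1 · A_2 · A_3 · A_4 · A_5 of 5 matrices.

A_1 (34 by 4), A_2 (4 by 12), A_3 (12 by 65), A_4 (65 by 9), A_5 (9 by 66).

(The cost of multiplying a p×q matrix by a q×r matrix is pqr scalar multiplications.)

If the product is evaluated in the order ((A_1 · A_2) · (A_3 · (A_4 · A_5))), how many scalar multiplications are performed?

(A_1 · A_2): 34×4 by 4×12 → 34×12, cost 34·4·12 = 1632
(A_4 · A_5): 65×9 by 9×66 → 65×66, cost 65·9·66 = 38610
(A_3 · (A_4 · A_5)): 12×65 by 65×66 → 12×66, cost 12·65·66 = 51480; cumulative 90090
((A_1 · A_2) · (A_3 · (A_4 · A_5))): 34×12 by 12×66 → 34×66, cost 34·12·66 = 26928; cumulative 118650
Total: 118650 scalar multiplications.

118650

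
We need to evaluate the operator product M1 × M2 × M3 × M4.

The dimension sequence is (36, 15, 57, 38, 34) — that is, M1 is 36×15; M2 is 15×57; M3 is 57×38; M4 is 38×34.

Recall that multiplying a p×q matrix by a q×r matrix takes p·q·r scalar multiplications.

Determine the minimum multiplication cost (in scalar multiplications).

70230

Adjacent pairs: M1M2 = 36·15·57 = 30780; M2M3 = 15·57·38 = 32490; M3M4 = 57·38·34 = 73644.
Length 3: M1..M3: k=1: 0+32490+36·15·38=53010; k=2: 30780+0+36·57·38=108756 → min 53010 | M2..M4: k=2: 0+73644+15·57·34=102714; k=3: 32490+0+15·38·34=51870 → min 51870.
Length 4: M1..M4: k=1: 0+51870+36·15·34=70230; k=2: 30780+73644+36·57·34=174192; k=3: 53010+0+36·38·34=99522 → min 70230.
Optimal order: (M1 × ((M2 × M3) × M4)) with cost 70230.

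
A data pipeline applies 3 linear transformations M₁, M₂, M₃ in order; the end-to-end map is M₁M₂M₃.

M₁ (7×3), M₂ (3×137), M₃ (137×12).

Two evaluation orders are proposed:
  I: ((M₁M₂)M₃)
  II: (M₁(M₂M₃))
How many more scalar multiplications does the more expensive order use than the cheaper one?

Order I = ((M₁M₂)M₃): (M₁M₂): 7×3 by 3×137 → 7×137, cost 7·3·137 = 2877; ((M₁M₂)M₃): 7×137 by 137×12 → 7×12, cost 7·137·12 = 11508; cumulative 14385. Total 14385.
Order II = (M₁(M₂M₃)): (M₂M₃): 3×137 by 137×12 → 3×12, cost 3·137·12 = 4932; (M₁(M₂M₃)): 7×3 by 3×12 → 7×12, cost 7·3·12 = 252; cumulative 5184. Total 5184.
Difference: |14385 − 5184| = 9201.

9201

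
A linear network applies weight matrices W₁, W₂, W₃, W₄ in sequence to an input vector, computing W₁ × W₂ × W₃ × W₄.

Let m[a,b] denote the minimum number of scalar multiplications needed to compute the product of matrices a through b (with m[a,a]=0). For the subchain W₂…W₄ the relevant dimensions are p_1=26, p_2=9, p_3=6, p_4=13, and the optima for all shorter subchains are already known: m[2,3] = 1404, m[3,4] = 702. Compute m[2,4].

m[2,4] = min over k∈[2,3] of m[2,k]+m[k+1,4]+p_{1}·p_k·p_{4}.
k=2: 0 + 702 + 26·9·13 = 3744; k=3: 1404 + 0 + 26·6·13 = 3432.
Minimum: 3432 at k=3.

3432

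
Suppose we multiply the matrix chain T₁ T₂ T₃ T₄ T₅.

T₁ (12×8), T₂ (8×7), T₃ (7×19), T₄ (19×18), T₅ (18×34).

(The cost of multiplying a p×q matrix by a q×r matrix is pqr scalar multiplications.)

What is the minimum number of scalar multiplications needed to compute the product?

Adjacent pairs: T₁T₂ = 12·8·7 = 672; T₂T₃ = 8·7·19 = 1064; T₃T₄ = 7·19·18 = 2394; T₄T₅ = 19·18·34 = 11628.
Length 3: T₁..T₃: k=1: 0+1064+12·8·19=2888; k=2: 672+0+12·7·19=2268 → min 2268 | T₂..T₄: k=2: 0+2394+8·7·18=3402; k=3: 1064+0+8·19·18=3800 → min 3402 | T₃..T₅: k=3: 0+11628+7·19·34=16150; k=4: 2394+0+7·18·34=6678 → min 6678.
Length 4: T₁..T₄: k=1: 0+3402+12·8·18=5130; k=2: 672+2394+12·7·18=4578; k=3: 2268+0+12·19·18=6372 → min 4578 | T₂..T₅: k=2: 0+6678+8·7·34=8582; k=3: 1064+11628+8·19·34=17860; k=4: 3402+0+8·18·34=8298 → min 8298.
Length 5: T₁..T₅: k=1: 0+8298+12·8·34=11562; k=2: 672+6678+12·7·34=10206; k=3: 2268+11628+12·19·34=21648; k=4: 4578+0+12·18·34=11922 → min 10206.
Optimal order: ((T₁ T₂) ((T₃ T₄) T₅)) with cost 10206.

10206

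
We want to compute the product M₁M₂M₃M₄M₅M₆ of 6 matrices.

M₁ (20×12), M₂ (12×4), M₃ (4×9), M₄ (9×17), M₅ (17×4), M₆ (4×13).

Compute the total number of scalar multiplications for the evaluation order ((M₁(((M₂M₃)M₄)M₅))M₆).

(M₂M₃): 12×4 by 4×9 → 12×9, cost 12·4·9 = 432
((M₂M₃)M₄): 12×9 by 9×17 → 12×17, cost 12·9·17 = 1836; cumulative 2268
(((M₂M₃)M₄)M₅): 12×17 by 17×4 → 12×4, cost 12·17·4 = 816; cumulative 3084
(M₁(((M₂M₃)M₄)M₅)): 20×12 by 12×4 → 20×4, cost 20·12·4 = 960; cumulative 4044
((M₁(((M₂M₃)M₄)M₅))M₆): 20×4 by 4×13 → 20×13, cost 20·4·13 = 1040; cumulative 5084
Total: 5084 scalar multiplications.

5084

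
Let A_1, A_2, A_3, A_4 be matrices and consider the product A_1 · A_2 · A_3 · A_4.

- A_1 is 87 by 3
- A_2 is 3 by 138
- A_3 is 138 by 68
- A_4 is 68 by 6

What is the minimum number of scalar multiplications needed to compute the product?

Adjacent pairs: A_1A_2 = 87·3·138 = 36018; A_2A_3 = 3·138·68 = 28152; A_3A_4 = 138·68·6 = 56304.
Length 3: A_1..A_3: k=1: 0+28152+87·3·68=45900; k=2: 36018+0+87·138·68=852426 → min 45900 | A_2..A_4: k=2: 0+56304+3·138·6=58788; k=3: 28152+0+3·68·6=29376 → min 29376.
Length 4: A_1..A_4: k=1: 0+29376+87·3·6=30942; k=2: 36018+56304+87·138·6=164358; k=3: 45900+0+87·68·6=81396 → min 30942.
Optimal order: (A_1 · ((A_2 · A_3) · A_4)) with cost 30942.

30942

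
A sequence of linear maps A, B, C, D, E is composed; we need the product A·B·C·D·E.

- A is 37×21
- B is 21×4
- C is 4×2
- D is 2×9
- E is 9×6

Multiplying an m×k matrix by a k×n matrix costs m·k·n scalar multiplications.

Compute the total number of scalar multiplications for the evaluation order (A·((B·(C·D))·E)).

6624

(C·D): 4×2 by 2×9 → 4×9, cost 4·2·9 = 72
(B·(C·D)): 21×4 by 4×9 → 21×9, cost 21·4·9 = 756; cumulative 828
((B·(C·D))·E): 21×9 by 9×6 → 21×6, cost 21·9·6 = 1134; cumulative 1962
(A·((B·(C·D))·E)): 37×21 by 21×6 → 37×6, cost 37·21·6 = 4662; cumulative 6624
Total: 6624 scalar multiplications.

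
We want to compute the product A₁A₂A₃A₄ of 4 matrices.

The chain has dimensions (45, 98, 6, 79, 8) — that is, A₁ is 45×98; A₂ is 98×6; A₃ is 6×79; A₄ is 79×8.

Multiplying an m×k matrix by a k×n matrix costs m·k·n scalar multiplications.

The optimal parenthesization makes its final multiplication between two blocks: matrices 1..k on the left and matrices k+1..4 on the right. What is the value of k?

Adjacent pairs: A₁A₂ = 45·98·6 = 26460; A₂A₃ = 98·6·79 = 46452; A₃A₄ = 6·79·8 = 3792.
Length 3: A₁..A₃: k=1: 0+46452+45·98·79=394842; k=2: 26460+0+45·6·79=47790 → min 47790 | A₂..A₄: k=2: 0+3792+98·6·8=8496; k=3: 46452+0+98·79·8=108388 → min 8496.
Top-level splits: k=1: (A₁..A₁)·(A₂..A₄) → 0+8496+45·98·8 = 43776; k=2: (A₁..A₂)·(A₃..A₄) → 26460+3792+45·6·8 = 32412; k=3: (A₁..A₃)·(A₄..A₄) → 47790+0+45·79·8 = 76230.
Best split is after A₂, i.e. k = 2.

2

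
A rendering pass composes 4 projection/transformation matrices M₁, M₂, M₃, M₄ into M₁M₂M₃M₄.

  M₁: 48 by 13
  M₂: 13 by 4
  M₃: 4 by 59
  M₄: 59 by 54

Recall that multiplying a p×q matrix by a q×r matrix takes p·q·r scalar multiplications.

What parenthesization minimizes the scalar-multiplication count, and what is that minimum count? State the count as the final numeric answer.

Adjacent pairs: M₁M₂ = 48·13·4 = 2496; M₂M₃ = 13·4·59 = 3068; M₃M₄ = 4·59·54 = 12744.
Length 3: M₁..M₃: k=1: 0+3068+48·13·59=39884; k=2: 2496+0+48·4·59=13824 → min 13824 | M₂..M₄: k=2: 0+12744+13·4·54=15552; k=3: 3068+0+13·59·54=44486 → min 15552.
Length 4: M₁..M₄: k=1: 0+15552+48·13·54=49248; k=2: 2496+12744+48·4·54=25608; k=3: 13824+0+48·59·54=166752 → min 25608.
Optimal parenthesization: ((M₁M₂)(M₃M₄)) with cost 25608.

25608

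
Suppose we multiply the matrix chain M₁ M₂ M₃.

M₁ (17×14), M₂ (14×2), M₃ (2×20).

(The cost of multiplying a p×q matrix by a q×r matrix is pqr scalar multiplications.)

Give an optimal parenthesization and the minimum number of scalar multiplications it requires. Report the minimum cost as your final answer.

(M₁ (M₂ M₃)): cost 5320.
((M₁ M₂) M₃): cost 1156.
Optimal: ((M₁ M₂) M₃) with cost 1156.

1156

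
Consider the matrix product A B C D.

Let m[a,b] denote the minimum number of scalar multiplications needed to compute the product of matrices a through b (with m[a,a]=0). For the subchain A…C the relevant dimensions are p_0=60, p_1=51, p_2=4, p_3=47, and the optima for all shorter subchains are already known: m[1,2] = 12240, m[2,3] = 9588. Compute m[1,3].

m[1,3] = min over k∈[1,2] of m[1,k]+m[k+1,3]+p_{0}·p_k·p_{3}.
k=1: 0 + 9588 + 60·51·47 = 153408; k=2: 12240 + 0 + 60·4·47 = 23520.
Minimum: 23520 at k=2.

23520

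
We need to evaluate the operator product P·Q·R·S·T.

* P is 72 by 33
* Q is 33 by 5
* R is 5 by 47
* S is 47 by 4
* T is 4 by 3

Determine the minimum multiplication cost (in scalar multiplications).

8623

Adjacent pairs: PQ = 72·33·5 = 11880; QR = 33·5·47 = 7755; RS = 5·47·4 = 940; ST = 47·4·3 = 564.
Length 3: P..R: k=1: 0+7755+72·33·47=119427; k=2: 11880+0+72·5·47=28800 → min 28800 | Q..S: k=2: 0+940+33·5·4=1600; k=3: 7755+0+33·47·4=13959 → min 1600 | R..T: k=3: 0+564+5·47·3=1269; k=4: 940+0+5·4·3=1000 → min 1000.
Length 4: P..S: k=1: 0+1600+72·33·4=11104; k=2: 11880+940+72·5·4=14260; k=3: 28800+0+72·47·4=42336 → min 11104 | Q..T: k=2: 0+1000+33·5·3=1495; k=3: 7755+564+33·47·3=12972; k=4: 1600+0+33·4·3=1996 → min 1495.
Length 5: P..T: k=1: 0+1495+72·33·3=8623; k=2: 11880+1000+72·5·3=13960; k=3: 28800+564+72·47·3=39516; k=4: 11104+0+72·4·3=11968 → min 8623.
Optimal order: (P·(Q·((R·S)·T))) with cost 8623.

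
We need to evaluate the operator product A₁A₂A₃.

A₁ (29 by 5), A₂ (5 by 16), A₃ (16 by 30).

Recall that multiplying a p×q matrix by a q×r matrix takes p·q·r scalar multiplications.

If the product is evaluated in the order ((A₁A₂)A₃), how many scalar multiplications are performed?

16240

(A₁A₂): 29×5 by 5×16 → 29×16, cost 29·5·16 = 2320
((A₁A₂)A₃): 29×16 by 16×30 → 29×30, cost 29·16·30 = 13920; cumulative 16240
Total: 16240 scalar multiplications.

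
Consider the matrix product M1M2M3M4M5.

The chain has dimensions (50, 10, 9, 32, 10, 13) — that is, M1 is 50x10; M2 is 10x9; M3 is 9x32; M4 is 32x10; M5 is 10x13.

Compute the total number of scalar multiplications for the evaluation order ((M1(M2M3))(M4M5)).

(M2M3): 10×9 by 9×32 → 10×32, cost 10·9·32 = 2880
(M1(M2M3)): 50×10 by 10×32 → 50×32, cost 50·10·32 = 16000; cumulative 18880
(M4M5): 32×10 by 10×13 → 32×13, cost 32·10·13 = 4160
((M1(M2M3))(M4M5)): 50×32 by 32×13 → 50×13, cost 50·32·13 = 20800; cumulative 43840
Total: 43840 scalar multiplications.

43840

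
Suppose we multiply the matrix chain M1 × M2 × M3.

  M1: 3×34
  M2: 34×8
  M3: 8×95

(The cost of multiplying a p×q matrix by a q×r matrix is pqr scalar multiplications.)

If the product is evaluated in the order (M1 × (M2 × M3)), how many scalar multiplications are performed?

35530

(M2 × M3): 34×8 by 8×95 → 34×95, cost 34·8·95 = 25840
(M1 × (M2 × M3)): 3×34 by 34×95 → 3×95, cost 3·34·95 = 9690; cumulative 35530
Total: 35530 scalar multiplications.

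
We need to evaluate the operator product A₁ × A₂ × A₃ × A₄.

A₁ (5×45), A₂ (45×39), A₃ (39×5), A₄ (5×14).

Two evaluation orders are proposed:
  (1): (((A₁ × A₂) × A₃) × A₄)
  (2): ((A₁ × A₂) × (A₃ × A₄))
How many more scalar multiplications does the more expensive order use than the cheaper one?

4135

Order (1) = (((A₁ × A₂) × A₃) × A₄): (A₁ × A₂): 5×45 by 45×39 → 5×39, cost 5·45·39 = 8775; ((A₁ × A₂) × A₃): 5×39 by 39×5 → 5×5, cost 5·39·5 = 975; cumulative 9750; (((A₁ × A₂) × A₃) × A₄): 5×5 by 5×14 → 5×14, cost 5·5·14 = 350; cumulative 10100. Total 10100.
Order (2) = ((A₁ × A₂) × (A₃ × A₄)): (A₁ × A₂): 5×45 by 45×39 → 5×39, cost 5·45·39 = 8775; (A₃ × A₄): 39×5 by 5×14 → 39×14, cost 39·5·14 = 2730; ((A₁ × A₂) × (A₃ × A₄)): 5×39 by 39×14 → 5×14, cost 5·39·14 = 2730; cumulative 14235. Total 14235.
Difference: |10100 − 14235| = 4135.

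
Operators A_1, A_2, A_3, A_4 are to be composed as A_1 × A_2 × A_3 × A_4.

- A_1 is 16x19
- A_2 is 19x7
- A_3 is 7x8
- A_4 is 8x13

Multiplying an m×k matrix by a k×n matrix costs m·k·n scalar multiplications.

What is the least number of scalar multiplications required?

4312

Adjacent pairs: A_1A_2 = 16·19·7 = 2128; A_2A_3 = 19·7·8 = 1064; A_3A_4 = 7·8·13 = 728.
Length 3: A_1..A_3: k=1: 0+1064+16·19·8=3496; k=2: 2128+0+16·7·8=3024 → min 3024 | A_2..A_4: k=2: 0+728+19·7·13=2457; k=3: 1064+0+19·8·13=3040 → min 2457.
Length 4: A_1..A_4: k=1: 0+2457+16·19·13=6409; k=2: 2128+728+16·7·13=4312; k=3: 3024+0+16·8·13=4688 → min 4312.
Optimal order: ((A_1 × A_2) × (A_3 × A_4)) with cost 4312.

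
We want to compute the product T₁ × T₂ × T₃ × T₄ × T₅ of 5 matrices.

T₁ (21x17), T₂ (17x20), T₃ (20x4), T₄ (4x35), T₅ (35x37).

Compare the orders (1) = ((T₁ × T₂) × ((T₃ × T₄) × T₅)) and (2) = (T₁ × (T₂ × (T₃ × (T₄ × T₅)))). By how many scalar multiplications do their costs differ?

Order (1) = ((T₁ × T₂) × ((T₃ × T₄) × T₅)): (T₁ × T₂): 21×17 by 17×20 → 21×20, cost 21·17·20 = 7140; (T₃ × T₄): 20×4 by 4×35 → 20×35, cost 20·4·35 = 2800; ((T₃ × T₄) × T₅): 20×35 by 35×37 → 20×37, cost 20·35·37 = 25900; cumulative 28700; ((T₁ × T₂) × ((T₃ × T₄) × T₅)): 21×20 by 20×37 → 21×37, cost 21·20·37 = 15540; cumulative 51380. Total 51380.
Order (2) = (T₁ × (T₂ × (T₃ × (T₄ × T₅)))): (T₄ × T₅): 4×35 by 35×37 → 4×37, cost 4·35·37 = 5180; (T₃ × (T₄ × T₅)): 20×4 by 4×37 → 20×37, cost 20·4·37 = 2960; cumulative 8140; (T₂ × (T₃ × (T₄ × T₅))): 17×20 by 20×37 → 17×37, cost 17·20·37 = 12580; cumulative 20720; (T₁ × (T₂ × (T₃ × (T₄ × T₅)))): 21×17 by 17×37 → 21×37, cost 21·17·37 = 13209; cumulative 33929. Total 33929.
Difference: |51380 − 33929| = 17451.

17451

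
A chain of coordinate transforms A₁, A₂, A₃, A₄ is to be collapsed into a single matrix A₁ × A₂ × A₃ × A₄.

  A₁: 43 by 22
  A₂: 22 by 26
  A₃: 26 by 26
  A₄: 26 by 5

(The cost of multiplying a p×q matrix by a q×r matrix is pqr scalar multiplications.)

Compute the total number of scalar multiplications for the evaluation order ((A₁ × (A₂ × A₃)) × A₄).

45058

(A₂ × A₃): 22×26 by 26×26 → 22×26, cost 22·26·26 = 14872
(A₁ × (A₂ × A₃)): 43×22 by 22×26 → 43×26, cost 43·22·26 = 24596; cumulative 39468
((A₁ × (A₂ × A₃)) × A₄): 43×26 by 26×5 → 43×5, cost 43·26·5 = 5590; cumulative 45058
Total: 45058 scalar multiplications.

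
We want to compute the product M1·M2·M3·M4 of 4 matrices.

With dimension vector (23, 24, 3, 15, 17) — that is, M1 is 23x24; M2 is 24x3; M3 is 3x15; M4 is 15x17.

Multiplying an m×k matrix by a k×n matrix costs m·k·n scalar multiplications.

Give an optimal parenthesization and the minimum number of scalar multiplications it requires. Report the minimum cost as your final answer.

3594

Adjacent pairs: M1M2 = 23·24·3 = 1656; M2M3 = 24·3·15 = 1080; M3M4 = 3·15·17 = 765.
Length 3: M1..M3: k=1: 0+1080+23·24·15=9360; k=2: 1656+0+23·3·15=2691 → min 2691 | M2..M4: k=2: 0+765+24·3·17=1989; k=3: 1080+0+24·15·17=7200 → min 1989.
Length 4: M1..M4: k=1: 0+1989+23·24·17=11373; k=2: 1656+765+23·3·17=3594; k=3: 2691+0+23·15·17=8556 → min 3594.
Optimal parenthesization: ((M1·M2)·(M3·M4)) with cost 3594.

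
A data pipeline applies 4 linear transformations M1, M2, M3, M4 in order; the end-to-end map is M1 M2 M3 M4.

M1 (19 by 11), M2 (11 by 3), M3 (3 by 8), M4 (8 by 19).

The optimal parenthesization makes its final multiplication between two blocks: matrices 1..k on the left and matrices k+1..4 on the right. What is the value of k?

Adjacent pairs: M1M2 = 19·11·3 = 627; M2M3 = 11·3·8 = 264; M3M4 = 3·8·19 = 456.
Length 3: M1..M3: k=1: 0+264+19·11·8=1936; k=2: 627+0+19·3·8=1083 → min 1083 | M2..M4: k=2: 0+456+11·3·19=1083; k=3: 264+0+11·8·19=1936 → min 1083.
Top-level splits: k=1: (M1..M1)·(M2..M4) → 0+1083+19·11·19 = 5054; k=2: (M1..M2)·(M3..M4) → 627+456+19·3·19 = 2166; k=3: (M1..M3)·(M4..M4) → 1083+0+19·8·19 = 3971.
Best split is after M2, i.e. k = 2.

2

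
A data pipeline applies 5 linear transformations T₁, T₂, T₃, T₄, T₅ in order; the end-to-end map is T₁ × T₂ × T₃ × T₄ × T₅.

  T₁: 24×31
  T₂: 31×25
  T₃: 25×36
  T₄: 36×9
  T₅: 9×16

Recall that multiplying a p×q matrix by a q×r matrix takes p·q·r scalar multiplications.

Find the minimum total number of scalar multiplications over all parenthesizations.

Adjacent pairs: T₁T₂ = 24·31·25 = 18600; T₂T₃ = 31·25·36 = 27900; T₃T₄ = 25·36·9 = 8100; T₄T₅ = 36·9·16 = 5184.
Length 3: T₁..T₃: k=1: 0+27900+24·31·36=54684; k=2: 18600+0+24·25·36=40200 → min 40200 | T₂..T₄: k=2: 0+8100+31·25·9=15075; k=3: 27900+0+31·36·9=37944 → min 15075 | T₃..T₅: k=3: 0+5184+25·36·16=19584; k=4: 8100+0+25·9·16=11700 → min 11700.
Length 4: T₁..T₄: k=1: 0+15075+24·31·9=21771; k=2: 18600+8100+24·25·9=32100; k=3: 40200+0+24·36·9=47976 → min 21771 | T₂..T₅: k=2: 0+11700+31·25·16=24100; k=3: 27900+5184+31·36·16=50940; k=4: 15075+0+31·9·16=19539 → min 19539.
Length 5: T₁..T₅: k=1: 0+19539+24·31·16=31443; k=2: 18600+11700+24·25·16=39900; k=3: 40200+5184+24·36·16=59208; k=4: 21771+0+24·9·16=25227 → min 25227.
Optimal order: ((T₁ × (T₂ × (T₃ × T₄))) × T₅) with cost 25227.

25227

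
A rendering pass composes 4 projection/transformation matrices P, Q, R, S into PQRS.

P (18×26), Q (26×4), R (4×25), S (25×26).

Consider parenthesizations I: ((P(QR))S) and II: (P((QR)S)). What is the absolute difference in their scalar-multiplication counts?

5668

Order I = ((P(QR))S): (QR): 26×4 by 4×25 → 26×25, cost 26·4·25 = 2600; (P(QR)): 18×26 by 26×25 → 18×25, cost 18·26·25 = 11700; cumulative 14300; ((P(QR))S): 18×25 by 25×26 → 18×26, cost 18·25·26 = 11700; cumulative 26000. Total 26000.
Order II = (P((QR)S)): (QR): 26×4 by 4×25 → 26×25, cost 26·4·25 = 2600; ((QR)S): 26×25 by 25×26 → 26×26, cost 26·25·26 = 16900; cumulative 19500; (P((QR)S)): 18×26 by 26×26 → 18×26, cost 18·26·26 = 12168; cumulative 31668. Total 31668.
Difference: |26000 − 31668| = 5668.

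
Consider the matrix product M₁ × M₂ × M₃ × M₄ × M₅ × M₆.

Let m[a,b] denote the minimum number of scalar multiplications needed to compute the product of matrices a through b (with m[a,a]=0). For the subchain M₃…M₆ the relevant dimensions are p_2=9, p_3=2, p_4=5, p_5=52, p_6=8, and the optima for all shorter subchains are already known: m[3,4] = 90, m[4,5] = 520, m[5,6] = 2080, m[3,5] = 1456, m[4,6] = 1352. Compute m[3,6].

1496

m[3,6] = min over k∈[3,5] of m[3,k]+m[k+1,6]+p_{2}·p_k·p_{6}.
k=3: 0 + 1352 + 9·2·8 = 1496; k=4: 90 + 2080 + 9·5·8 = 2530; k=5: 1456 + 0 + 9·52·8 = 5200.
Minimum: 1496 at k=3.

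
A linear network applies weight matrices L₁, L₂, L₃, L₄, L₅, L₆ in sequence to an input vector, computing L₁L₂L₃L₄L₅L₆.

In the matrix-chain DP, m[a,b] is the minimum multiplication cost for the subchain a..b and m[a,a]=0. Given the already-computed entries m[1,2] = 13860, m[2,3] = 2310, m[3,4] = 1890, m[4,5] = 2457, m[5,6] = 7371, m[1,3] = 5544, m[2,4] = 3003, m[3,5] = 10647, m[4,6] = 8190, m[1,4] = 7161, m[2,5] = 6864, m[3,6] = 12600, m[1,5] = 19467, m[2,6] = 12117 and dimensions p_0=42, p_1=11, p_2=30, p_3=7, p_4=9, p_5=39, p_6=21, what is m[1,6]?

19908

m[1,6] = min over k∈[1,5] of m[1,k]+m[k+1,6]+p_{0}·p_k·p_{6}.
k=1: 0 + 12117 + 42·11·21 = 21819; k=2: 13860 + 12600 + 42·30·21 = 52920; k=3: 5544 + 8190 + 42·7·21 = 19908; k=4: 7161 + 7371 + 42·9·21 = 22470; k=5: 19467 + 0 + 42·39·21 = 53865.
Minimum: 19908 at k=3.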